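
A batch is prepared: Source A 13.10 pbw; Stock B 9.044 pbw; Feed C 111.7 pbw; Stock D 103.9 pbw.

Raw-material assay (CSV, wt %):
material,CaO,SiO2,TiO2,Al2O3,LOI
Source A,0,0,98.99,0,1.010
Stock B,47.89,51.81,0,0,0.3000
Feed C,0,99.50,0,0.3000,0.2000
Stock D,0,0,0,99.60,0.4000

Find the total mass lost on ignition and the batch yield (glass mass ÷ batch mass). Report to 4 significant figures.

The working math carries full precision at all times; intermediates appear (rounded to four significant figures) when written out; each reported number is rounded a single time. The derived quantities (the totals, LOI, glass mass, four oxide percentages, the yield) are computed from the batch weights for 236.9 pbw of glass at full float precision, as set out in the problem or the answer.
LOI of each material in turn:
  Source A: 13.10 × 0.01010 = 0.1323 pbw
  Stock B: 9.044 × 0.003000 = 0.02713 pbw
  Feed C: 111.7 × 0.002000 = 0.2234 pbw
  Stock D: 103.9 × 0.004000 = 0.4156 pbw
Total LOI = 0.7984 pbw
Glass = batch − LOI = 237.7 − 0.7984 = 236.9 pbw

LOI loss = 0.7984 pbw; glass = 236.9 pbw; yield = 99.66%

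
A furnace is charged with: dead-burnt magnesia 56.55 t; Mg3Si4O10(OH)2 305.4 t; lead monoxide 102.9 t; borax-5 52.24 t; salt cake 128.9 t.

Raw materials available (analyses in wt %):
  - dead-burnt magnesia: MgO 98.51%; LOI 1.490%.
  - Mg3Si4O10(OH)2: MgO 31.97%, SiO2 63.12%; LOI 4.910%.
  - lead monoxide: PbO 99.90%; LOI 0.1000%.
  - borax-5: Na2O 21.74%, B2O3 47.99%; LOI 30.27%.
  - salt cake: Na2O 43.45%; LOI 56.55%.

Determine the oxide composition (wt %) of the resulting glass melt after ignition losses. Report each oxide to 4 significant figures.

Working values are printed with 4-significant-figure rounding as written. All arithmetic maintains full float precision from first step to last. Every reported figure is rounded just once; derived quantities are recomputed at full float precision (net glass mass, five oxide percentages, yield, totals, LOI) from the batch weights at 541.3 t of glass as set out in problem or answer.
Mass of each oxide from the mix:
  Na2O: 52.24·0.2174 + 128.9·0.4345 = 67.36 t
  PbO: 102.9·0.9990 = 102.8 t
  MgO: 56.55·0.9851 + 305.4·0.3197 = 153.3 t
  SiO2: 305.4·0.6312 = 192.8 t
  B2O3: 52.24·0.4799 = 25.07 t
LOI: 56.55·0.01490 + 305.4·0.04910 + 102.9·0.001000 + 52.24·0.3027 + 128.9·0.5655 = 104.6 t
Glass = total batch minus LOI = 646.0 − 104.6 = 541.3 t (the oxide masses sum to this)
percent share: oxide ÷ glass, ×100

Glass mass = 541.3 t (batch 646.0 − LOI 104.6).
Composition: Na2O 12.44%, PbO 18.99%, MgO 28.33%, SiO2 35.61%, B2O3 4.631%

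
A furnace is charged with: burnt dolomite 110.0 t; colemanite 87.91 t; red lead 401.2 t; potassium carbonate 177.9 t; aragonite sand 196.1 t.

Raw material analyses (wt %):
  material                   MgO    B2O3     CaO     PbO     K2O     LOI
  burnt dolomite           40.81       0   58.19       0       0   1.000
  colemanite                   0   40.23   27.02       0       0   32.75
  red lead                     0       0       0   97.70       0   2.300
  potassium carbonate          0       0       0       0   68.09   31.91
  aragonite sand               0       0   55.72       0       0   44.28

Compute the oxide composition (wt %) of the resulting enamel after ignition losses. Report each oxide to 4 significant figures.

Glass mass = 790.4 t (batch 973.1 − LOI 182.7).
Composition: MgO 5.680%, B2O3 4.475%, CaO 24.93%, PbO 49.59%, K2O 15.33%

The working math runs at full float precision through every step — in-progress results are displayed, rounded to four significant digits, across the worked steps — every reported figure includes exactly one rounding; all derived quantities (the totals, the yield, ignition loss, glass mass, five oxide percentages) are recomputed in exact precision using the weight values for 790.4 t of glass exactly as printed in the problem or the answer.
What the batch supplies per oxide:
  MgO: 110.0·0.4081 = 44.89 t
  B2O3: 87.91·0.4023 = 35.37 t
  CaO: 110.0·0.5819 + 87.91·0.2702 + 196.1·0.5572 = 197.0 t
  PbO: 401.2·0.9770 = 392.0 t
  K2O: 177.9·0.6809 = 121.1 t
LOI: 110.0·0.01000 + 87.91·0.3275 + 401.2·0.02300 + 177.9·0.3191 + 196.1·0.4428 = 182.7 t
batch − LOI leaves glass = 973.1 − 182.7 = 790.4 t (the oxide masses sum to this)
each wt % is 100 × oxide ÷ glass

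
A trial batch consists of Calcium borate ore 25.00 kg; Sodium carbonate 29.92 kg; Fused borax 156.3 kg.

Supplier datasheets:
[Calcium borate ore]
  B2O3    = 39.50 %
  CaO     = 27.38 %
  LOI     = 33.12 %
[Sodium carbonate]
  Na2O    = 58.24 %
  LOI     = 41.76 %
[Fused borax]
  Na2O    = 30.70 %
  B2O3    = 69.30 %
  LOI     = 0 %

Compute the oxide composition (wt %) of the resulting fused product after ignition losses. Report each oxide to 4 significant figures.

All arithmetic runs at full float precision end to end. Rounding to four significant digits extends to each working value as displayed; every reported value is rounded just once — the derived quantities are computed using the weight values for 190.4 kg of glass at full float precision (LOI, totals, yield, glass mass, three oxide percentages), as set out in problem or answer.
Oxide masses out of the charge:
  Na2O: 29.92·0.5824 + 156.3·0.3070 = 65.41 kg
  B2O3: 25.00·0.3950 + 156.3·0.6930 = 118.2 kg
  CaO: 25.00·0.2738 = 6.845 kg
LOI: 25.00·0.3312 + 29.92·0.4176 = 20.77 kg
Net of LOI, the glass mass = 211.2 − 20.77 = 190.4 kg (= the summed oxide contributions)
each wt % is 100 × oxide ÷ glass

Glass mass = 190.4 kg (batch 211.2 − LOI 20.77).
Composition: Na2O 34.35%, B2O3 62.06%, CaO 3.594%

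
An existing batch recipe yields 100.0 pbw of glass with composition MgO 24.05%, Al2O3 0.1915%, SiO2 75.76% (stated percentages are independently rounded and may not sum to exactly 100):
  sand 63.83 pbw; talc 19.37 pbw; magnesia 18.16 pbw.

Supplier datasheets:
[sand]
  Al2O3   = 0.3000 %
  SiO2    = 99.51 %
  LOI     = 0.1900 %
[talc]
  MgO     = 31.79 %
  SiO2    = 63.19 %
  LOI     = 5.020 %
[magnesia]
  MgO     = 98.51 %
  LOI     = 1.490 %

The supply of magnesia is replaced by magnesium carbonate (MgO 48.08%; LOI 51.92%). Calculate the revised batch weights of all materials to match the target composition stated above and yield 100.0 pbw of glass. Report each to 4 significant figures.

Working values are shown rounded off to 4 significant figures at each printed step — every computation runs at full precision in every operation. Every reported value is rounded exactly once; the derived quantities, which include ignition loss, net glass mass, totals, yield, three oxide percentages, are computed at full precision, as written in problem or answer, from the weighed amounts per 100.0 pbw of glass.
Oxide-by-oxide targets in 100.0 pbw glass:
  MgO: 24.05% × 100.0 = 24.05 pbw
  Al2O3: 0.1915% × 100.0 = 0.1915 pbw
  SiO2: 75.76% × 100.0 = 75.76 pbw
Mass-balance tally per oxide using the reported weights, per the basis as stated (each sum matches its target mass up to rounding of the answer):
  MgO: 19.37·0.3179 + 37.21·0.4808 = 24.05 pbw (target 24.05 pbw)
  Al2O3: 63.83·0.003000 = 0.1915 pbw (target 0.1915 pbw)
  SiO2: 63.83·0.9951 + 19.37·0.6319 = 75.76 pbw (target 75.76 pbw)
Glass mass check: batch Σ − ignition loss = 100.0 pbw (per-oxide target masses sum to 100.0 pbw; with the basis standing at 100.0 pbw — rounding explains the deltas).
Batch total: Σ batch = 120.4 pbw; ignition loss, Σ(batch × LOI) = 20.41 pbw; glass ÷ batch gives a yield of 83.05%.

Revised batch per 100.0 pbw glass:
  sand: 63.83 pbw
  talc: 19.37 pbw
  magnesium carbonate: 37.21 pbw
Total batch = 120.4 pbw; LOI loss = 20.41 pbw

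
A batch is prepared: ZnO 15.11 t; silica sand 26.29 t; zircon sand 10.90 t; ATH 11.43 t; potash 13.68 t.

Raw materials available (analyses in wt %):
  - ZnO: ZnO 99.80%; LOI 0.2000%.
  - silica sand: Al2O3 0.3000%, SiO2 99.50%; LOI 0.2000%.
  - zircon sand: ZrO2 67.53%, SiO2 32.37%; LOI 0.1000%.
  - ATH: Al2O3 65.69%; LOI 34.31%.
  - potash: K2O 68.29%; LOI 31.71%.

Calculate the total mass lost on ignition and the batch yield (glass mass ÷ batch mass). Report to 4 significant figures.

The intermediate values appear, rounded to 4 significant digits, at each printed step — every computation carries full float precision end to end — every reported figure includes exactly one rounding; the derived quantities (the five compositions, totals, glass mass, LOI, the yield) are recomputed in exact precision starting from the weights per 69.06 t of glass, as they appear in the question or the answer.
LOI of each material in turn:
  ZnO: 15.11 × 0.002000 = 0.03022 t
  silica sand: 26.29 × 0.002000 = 0.05258 t
  zircon sand: 10.90 × 0.001000 = 0.01090 t
  ATH: 11.43 × 0.3431 = 3.922 t
  potash: 13.68 × 0.3171 = 4.338 t
Total LOI = 8.353 t
Glass = batch − LOI = 77.41 − 8.353 = 69.06 t

LOI loss = 8.353 t; glass = 69.06 t; yield = 89.21%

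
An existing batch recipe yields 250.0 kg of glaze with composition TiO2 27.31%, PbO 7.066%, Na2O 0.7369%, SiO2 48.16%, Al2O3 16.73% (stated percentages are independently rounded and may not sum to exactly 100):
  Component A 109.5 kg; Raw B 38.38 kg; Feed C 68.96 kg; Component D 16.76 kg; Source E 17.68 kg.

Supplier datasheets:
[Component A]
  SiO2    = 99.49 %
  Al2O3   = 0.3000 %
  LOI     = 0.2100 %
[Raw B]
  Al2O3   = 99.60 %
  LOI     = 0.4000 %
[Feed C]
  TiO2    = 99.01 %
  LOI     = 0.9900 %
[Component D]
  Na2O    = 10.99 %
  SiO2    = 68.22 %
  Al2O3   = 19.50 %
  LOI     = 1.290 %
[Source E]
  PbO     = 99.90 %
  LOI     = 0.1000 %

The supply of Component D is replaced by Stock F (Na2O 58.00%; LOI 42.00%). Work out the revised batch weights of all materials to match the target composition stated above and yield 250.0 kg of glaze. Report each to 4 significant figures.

Revised batch per 250.0 kg glaze:
  Component A: 121.0 kg
  Raw B: 41.63 kg
  Feed C: 68.96 kg
  Stock F: 3.176 kg
  Source E: 17.68 kg
Total batch = 252.4 kg; LOI loss = 2.455 kg

Values along the way are displayed rounded off to 4 significant digits on the page. The whole derivation keeps full float precision at each step. Every reported number is rounded exactly once; the derived quantities (five oxide percentages, net glass mass, totals, ignition loss, the yield) are re-derived in full precision starting from the weights on 250.0 kg of glass as given in either problem or answer.
Oxide mass targets, per 250.0 kg glaze:
  TiO2: 27.31% × 250.0 = 68.28 kg
  PbO: 7.066% × 250.0 = 17.66 kg
  Na2O: 0.7369% × 250.0 = 1.842 kg
  SiO2: 48.16% × 250.0 = 120.4 kg
  Al2O3: 16.73% × 250.0 = 41.82 kg
Sums-versus-targets review given the weights on record, under the basis named above (oxide sums agree with the targets once rounding is allowed for):
  TiO2: 68.96·0.9901 = 68.28 kg (target 68.28 kg)
  PbO: 17.68·0.9990 = 17.66 kg (target 17.66 kg)
  Na2O: 3.176·0.5800 = 1.842 kg (target 1.842 kg)
  SiO2: 121.0·0.9949 = 120.4 kg (target 120.4 kg)
  Al2O3: 121.0·0.003000 + 41.63·0.9960 = 41.83 kg (target 41.82 kg)
Auditing the glass mass value: total batch − LOI = 250.0 kg (summing oxide targets gives 250.0 kg; against the stated basis, 250.0 kg — any gap is answer rounding).
Summing the batch: Σ batch = 252.4 kg; LOI loss = Σ batch·LOI = 2.455 kg; as yield: glass ÷ batch → 99.03%.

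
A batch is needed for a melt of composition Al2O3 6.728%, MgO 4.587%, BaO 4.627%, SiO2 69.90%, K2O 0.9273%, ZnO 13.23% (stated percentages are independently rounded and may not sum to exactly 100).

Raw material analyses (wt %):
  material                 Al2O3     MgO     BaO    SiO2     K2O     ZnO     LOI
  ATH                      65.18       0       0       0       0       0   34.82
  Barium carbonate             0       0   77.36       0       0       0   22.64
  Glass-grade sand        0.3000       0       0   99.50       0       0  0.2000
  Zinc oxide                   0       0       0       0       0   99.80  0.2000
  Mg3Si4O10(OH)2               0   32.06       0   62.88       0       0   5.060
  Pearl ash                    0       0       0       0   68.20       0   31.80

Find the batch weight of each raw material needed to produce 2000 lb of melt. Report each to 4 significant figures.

Batch per 2000 lb melt:
  ATH: 200.8 lb
  Barium carbonate: 119.6 lb
  Glass-grade sand: 1224 lb
  Zinc oxide: 265.1 lb
  Mg3Si4O10(OH)2: 286.2 lb
  Pearl ash: 27.19 lb
Total batch = 2123 lb; LOI loss = 123.1 lb; yield = 94.20%

The working math carries exact precision end to end; in-progress results are printed (rounded to 4 significant figures) alongside each step — every reported value includes exactly one rounding. The derived quantities are computed from the weighed amounts for 2000 lb of glass at full float precision (the six compositions, the yield, totals, ignition loss, net glass mass), exactly as printed in question or answer.
Oxide-by-oxide targets in 2000 lb melt:
  Al2O3: 6.728% × 2000 = 134.6 lb
  MgO: 4.587% × 2000 = 91.74 lb
  BaO: 4.627% × 2000 = 92.54 lb
  SiO2: 69.90% × 2000 = 1398 lb
  K2O: 0.9273% × 2000 = 18.55 lb
  ZnO: 13.23% × 2000 = 264.6 lb
Checking each oxide sum applying the batch weights above, for the quoted basis mass (summed amounts equal target values modulo rounding of the values):
  Al2O3: 200.8·0.6518 + 1224·0.003000 = 134.6 lb (target 134.6 lb)
  MgO: 286.2·0.3206 = 91.76 lb (target 91.74 lb)
  BaO: 119.6·0.7736 = 92.52 lb (target 92.54 lb)
  SiO2: 1224·0.9950 + 286.2·0.6288 = 1398 lb (target 1398 lb)
  K2O: 27.19·0.6820 = 18.54 lb (target 18.55 lb)
  ZnO: 265.1·0.9980 = 264.6 lb (target 264.6 lb)
Glass-mass sanity pass: batch total minus LOI = 2000 lb (summing oxide targets gives 2000 lb; stated basis 2000 lb — deltas are rounding alone).
Adding the batch up: Σ batch = 2123 lb; Σ batch·LOI gives LOI loss = 123.1 lb; as yield: glass ÷ batch → 94.20%.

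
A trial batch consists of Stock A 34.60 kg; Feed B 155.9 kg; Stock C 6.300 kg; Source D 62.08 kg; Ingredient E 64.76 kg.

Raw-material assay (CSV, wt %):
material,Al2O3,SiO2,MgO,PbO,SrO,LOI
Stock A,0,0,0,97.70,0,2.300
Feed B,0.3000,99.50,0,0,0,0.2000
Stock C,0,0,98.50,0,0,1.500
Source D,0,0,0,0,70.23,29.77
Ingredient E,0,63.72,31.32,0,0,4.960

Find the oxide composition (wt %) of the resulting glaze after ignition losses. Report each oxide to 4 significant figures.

The working math holds full float precision in every operation; values along the way are rounded off to 4 significant digits when displayed. Exactly one rounding lands on every reported figure — all derived quantities (the totals, ignition loss, the five compositions, glass mass, the yield) are rebuilt from the batch weights on 300.7 kg of glass in full float precision as set out in the question or the answer.
Oxide masses out of the charge:
  Al2O3: 155.9·0.003000 = 0.4677 kg
  SiO2: 155.9·0.9950 + 64.76·0.6372 = 196.4 kg
  MgO: 6.300·0.9850 + 64.76·0.3132 = 26.49 kg
  PbO: 34.60·0.9770 = 33.80 kg
  SrO: 62.08·0.7023 = 43.60 kg
LOI: 34.60·0.02300 + 155.9·0.002000 + 6.300·0.01500 + 62.08·0.2977 + 64.76·0.04960 = 22.90 kg
Net of LOI, the glass mass = 323.6 − 22.90 = 300.7 kg (consistent with Σ oxide mass)
each oxide over glass, ×100, is wt %

Glass mass = 300.7 kg (batch 323.6 − LOI 22.90).
Composition: Al2O3 0.1555%, SiO2 65.30%, MgO 8.808%, PbO 11.24%, SrO 14.50%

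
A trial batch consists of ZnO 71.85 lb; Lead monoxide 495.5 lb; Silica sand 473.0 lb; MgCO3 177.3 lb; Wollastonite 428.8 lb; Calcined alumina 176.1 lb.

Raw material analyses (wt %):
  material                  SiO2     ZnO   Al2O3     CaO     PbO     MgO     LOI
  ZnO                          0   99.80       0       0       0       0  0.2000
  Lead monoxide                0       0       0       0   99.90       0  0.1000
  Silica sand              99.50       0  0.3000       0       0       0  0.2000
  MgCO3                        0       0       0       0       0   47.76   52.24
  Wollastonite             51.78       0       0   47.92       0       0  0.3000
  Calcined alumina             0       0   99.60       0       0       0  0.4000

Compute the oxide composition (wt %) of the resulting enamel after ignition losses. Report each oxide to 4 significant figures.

Each numeric step runs at full float precision from start to finish — working values are printed rounded to four significant figures at each printed step; a single rounding completes every reported number. The derived quantities, including the totals, yield, six oxide percentages, ignition loss, net glass mass, are carried starting from the weights for 1726 lb of glass at exact precision, exactly as shown in problem or answer.
What the batch supplies per oxide:
  SiO2: 473.0·0.9950 + 428.8·0.5178 = 692.7 lb
  ZnO: 71.85·0.9980 = 71.71 lb
  Al2O3: 473.0·0.003000 + 176.1·0.9960 = 176.8 lb
  CaO: 428.8·0.4792 = 205.5 lb
  PbO: 495.5·0.9990 = 495.0 lb
  MgO: 177.3·0.4776 = 84.68 lb
LOI: 71.85·0.002000 + 495.5·0.001000 + 473.0·0.002000 + 177.3·0.5224 + 428.8·0.003000 + 176.1·0.004000 = 96.20 lb
The glass mass, total less LOI, = 1823 − 96.20 = 1726 lb (consistent with Σ oxide mass)
wt % = oxide mass / glass mass × 100

Glass mass = 1726 lb (batch 1823 − LOI 96.20).
Composition: SiO2 40.12%, ZnO 4.154%, Al2O3 10.24%, CaO 11.90%, PbO 28.67%, MgO 4.905%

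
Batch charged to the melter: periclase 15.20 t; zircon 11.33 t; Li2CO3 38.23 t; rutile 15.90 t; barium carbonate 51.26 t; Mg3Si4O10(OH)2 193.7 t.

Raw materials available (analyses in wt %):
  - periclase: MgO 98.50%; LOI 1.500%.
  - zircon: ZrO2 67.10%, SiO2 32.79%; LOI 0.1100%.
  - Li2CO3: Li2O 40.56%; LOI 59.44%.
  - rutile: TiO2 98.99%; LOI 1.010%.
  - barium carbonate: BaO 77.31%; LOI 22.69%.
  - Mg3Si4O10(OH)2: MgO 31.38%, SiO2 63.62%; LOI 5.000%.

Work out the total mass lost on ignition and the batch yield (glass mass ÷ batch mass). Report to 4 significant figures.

The intermediate values are displayed, with 4-significant-digit rounding, alongside each step. The working math maintains full precision all the way through; every reported value receives exactly one rounding; derived quantities, including net glass mass, the totals, the yield, ignition loss, six oxide percentages, are re-derived from the weighed amounts on 281.2 t of glass at exact precision, exactly as shown in the problem or the answer.
Each material's LOI contribution:
  periclase: 15.20 × 0.01500 = 0.2280 t
  zircon: 11.33 × 0.001100 = 0.01246 t
  Li2CO3: 38.23 × 0.5944 = 22.72 t
  rutile: 15.90 × 0.01010 = 0.1606 t
  barium carbonate: 51.26 × 0.2269 = 11.63 t
  Mg3Si4O10(OH)2: 193.7 × 0.05000 = 9.685 t
Total LOI = 44.44 t
Glass = batch − LOI = 325.6 − 44.44 = 281.2 t

LOI loss = 44.44 t; glass = 281.2 t; yield = 86.35%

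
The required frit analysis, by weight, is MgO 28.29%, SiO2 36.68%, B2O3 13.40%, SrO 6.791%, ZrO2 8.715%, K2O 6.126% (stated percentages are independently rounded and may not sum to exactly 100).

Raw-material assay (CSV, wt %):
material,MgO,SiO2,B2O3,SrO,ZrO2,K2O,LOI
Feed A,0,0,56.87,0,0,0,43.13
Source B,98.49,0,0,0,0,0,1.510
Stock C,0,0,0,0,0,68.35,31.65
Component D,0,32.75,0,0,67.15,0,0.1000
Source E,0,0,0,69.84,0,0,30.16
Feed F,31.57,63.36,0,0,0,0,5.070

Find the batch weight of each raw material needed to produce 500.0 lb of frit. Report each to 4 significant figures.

Batch per 500.0 lb frit:
  Feed A: 117.8 lb
  Source B: 61.59 lb
  Stock C: 44.81 lb
  Component D: 64.89 lb
  Source E: 48.62 lb
  Feed F: 255.9 lb
Total batch = 593.6 lb; LOI loss = 93.62 lb; yield = 84.23%

Values along the way are shown (rounded to four significant digits) within the worked lines — the working math keeps exact precision all the way through. Exactly one rounding is applied to every reported figure. The derived quantities (totals, the yield, glass mass, LOI, the six compositions) are computed using the weight values per 500.0 lb of glass in full float precision exactly as printed in either problem or answer.
Oxide-by-oxide targets in 500.0 lb frit:
  MgO: 28.29% × 500.0 = 141.4 lb
  SiO2: 36.68% × 500.0 = 183.4 lb
  B2O3: 13.40% × 500.0 = 67.00 lb
  SrO: 6.791% × 500.0 = 33.96 lb
  ZrO2: 8.715% × 500.0 = 43.58 lb
  K2O: 6.126% × 500.0 = 30.63 lb
Oxide-by-oxide audit per the reported batch figures, at the basis given (sum by sum, the targets are met once rounding is allowed for):
  MgO: 61.59·0.9849 + 255.9·0.3157 = 141.4 lb (target 141.4 lb)
  SiO2: 64.89·0.3275 + 255.9·0.6336 = 183.4 lb (target 183.4 lb)
  B2O3: 117.8·0.5687 = 66.99 lb (target 67.00 lb)
  SrO: 48.62·0.6984 = 33.96 lb (target 33.96 lb)
  ZrO2: 64.89·0.6715 = 43.57 lb (target 43.58 lb)
  K2O: 44.81·0.6835 = 30.63 lb (target 30.63 lb)
Auditing the glass mass value: Σ batch − LOI loss = 500.0 lb (summing oxide targets gives 500.0 lb; basis as stated: 500.0 lb — deltas are rounding alone).
Batch total: Σ batch = 593.6 lb; ignition loss, Σ(batch × LOI) = 93.62 lb; the yield ratio, glass ÷ batch: 84.23%.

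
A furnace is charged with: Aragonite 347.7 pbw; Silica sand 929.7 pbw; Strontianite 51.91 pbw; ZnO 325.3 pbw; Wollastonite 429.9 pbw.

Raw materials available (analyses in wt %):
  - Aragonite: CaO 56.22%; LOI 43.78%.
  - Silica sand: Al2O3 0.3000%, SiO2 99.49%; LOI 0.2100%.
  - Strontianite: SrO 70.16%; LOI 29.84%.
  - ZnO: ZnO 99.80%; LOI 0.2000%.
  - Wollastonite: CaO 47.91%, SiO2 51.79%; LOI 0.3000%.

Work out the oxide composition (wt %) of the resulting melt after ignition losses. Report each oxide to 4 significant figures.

Working values are printed with 4-significant-figure rounding as written; the working math holds full float precision all the way through. Each reported value is rounded exactly once. Derived quantities (ignition loss, totals, five oxide percentages, yield, glass mass) are computed from the weighed amounts for 1913 pbw of glass at exact precision as quoted within either problem or answer.
Mass of each oxide from the mix:
  ZnO: 325.3·0.9980 = 324.6 pbw
  CaO: 347.7·0.5622 + 429.9·0.4791 = 401.4 pbw
  Al2O3: 929.7·0.003000 = 2.789 pbw
  SiO2: 929.7·0.9949 + 429.9·0.5179 = 1148 pbw
  SrO: 51.91·0.7016 = 36.42 pbw
LOI: 347.7·0.4378 + 929.7·0.002100 + 51.91·0.2984 + 325.3·0.002000 + 429.9·0.003000 = 171.6 pbw
Glass mass = batch − LOI = 2085 − 171.6 = 1913 pbw (matching Σ of the oxides)
wt %: oxide over glass, times 100

Glass mass = 1913 pbw (batch 2085 − LOI 171.6).
Composition: ZnO 16.97%, CaO 20.99%, Al2O3 0.1458%, SiO2 59.99%, SrO 1.904%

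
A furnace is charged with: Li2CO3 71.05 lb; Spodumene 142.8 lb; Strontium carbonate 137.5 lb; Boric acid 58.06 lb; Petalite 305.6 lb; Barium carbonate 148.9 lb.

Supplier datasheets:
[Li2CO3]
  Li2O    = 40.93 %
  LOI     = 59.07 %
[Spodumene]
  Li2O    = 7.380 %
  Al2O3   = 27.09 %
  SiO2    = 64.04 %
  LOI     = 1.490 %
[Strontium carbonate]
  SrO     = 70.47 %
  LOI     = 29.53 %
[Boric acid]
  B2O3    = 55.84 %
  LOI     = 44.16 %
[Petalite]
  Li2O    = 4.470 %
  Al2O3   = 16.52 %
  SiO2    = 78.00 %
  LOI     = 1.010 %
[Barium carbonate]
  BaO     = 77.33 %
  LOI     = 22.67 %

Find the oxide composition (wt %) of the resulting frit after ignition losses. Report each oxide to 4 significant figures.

The working math runs at exact precision throughout. In-progress results appear with 4-significant-digit rounding as written; exactly one rounding is applied to every reported number; derived quantities, including LOI, glass mass, the yield, six oxide percentages, the totals, are re-derived starting from the weights for 716.7 lb of glass in full float precision exactly as printed in the question or the answer.
Oxide masses out of the charge:
  BaO: 148.9·0.7733 = 115.1 lb
  SrO: 137.5·0.7047 = 96.90 lb
  B2O3: 58.06·0.5584 = 32.42 lb
  Li2O: 71.05·0.4093 + 142.8·0.07380 + 305.6·0.04470 = 53.28 lb
  Al2O3: 142.8·0.2709 + 305.6·0.1652 = 89.17 lb
  SiO2: 142.8·0.6404 + 305.6·0.7800 = 329.8 lb
LOI: 71.05·0.5907 + 142.8·0.01490 + 137.5·0.2953 + 58.06·0.4416 + 305.6·0.01010 + 148.9·0.2267 = 147.2 lb
Net of LOI, the glass mass = 863.9 − 147.2 = 716.7 lb (matching Σ of the oxides)
oxide / glass × 100 gives the wt %

Glass mass = 716.7 lb (batch 863.9 − LOI 147.2).
Composition: BaO 16.07%, SrO 13.52%, B2O3 4.523%, Li2O 7.434%, Al2O3 12.44%, SiO2 46.02%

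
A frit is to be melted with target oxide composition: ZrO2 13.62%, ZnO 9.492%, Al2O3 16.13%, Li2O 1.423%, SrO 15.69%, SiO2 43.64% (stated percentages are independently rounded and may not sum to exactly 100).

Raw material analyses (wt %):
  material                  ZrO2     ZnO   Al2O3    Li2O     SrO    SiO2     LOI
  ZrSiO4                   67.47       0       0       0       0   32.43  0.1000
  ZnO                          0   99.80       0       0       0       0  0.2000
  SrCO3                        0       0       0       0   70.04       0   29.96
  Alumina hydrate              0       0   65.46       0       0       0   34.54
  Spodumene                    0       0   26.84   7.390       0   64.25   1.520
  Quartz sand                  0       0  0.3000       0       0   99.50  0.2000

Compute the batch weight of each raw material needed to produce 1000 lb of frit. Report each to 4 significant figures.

Values along the way appear, rounded to 4 significant figures, within the worked lines; all arithmetic carries exact precision throughout; exactly one rounding goes into each reported result. All derived quantities, which include the yield, net glass mass, LOI, totals, six oxide percentages, are recomputed at full float precision, as quoted within either problem or answer, from the weighed amounts on 1000 lb of glass.
Per-oxide target masses for 1000 lb frit:
  ZrO2: 13.62% × 1000 = 136.2 lb
  ZnO: 9.492% × 1000 = 94.92 lb
  Al2O3: 16.13% × 1000 = 161.3 lb
  Li2O: 1.423% × 1000 = 14.23 lb
  SrO: 15.69% × 1000 = 156.9 lb
  SiO2: 43.64% × 1000 = 436.4 lb
Verifying the oxide balance per the reported batch figures, per the basis as stated (summed amounts equal target values modulo rounding of the values):
  ZrO2: 201.9·0.6747 = 136.2 lb (target 136.2 lb)
  ZnO: 95.11·0.9980 = 94.92 lb (target 94.92 lb)
  Al2O3: 166.3·0.6546 + 192.6·0.2684 + 248.5·0.003000 = 161.3 lb (target 161.3 lb)
  Li2O: 192.6·0.07390 = 14.23 lb (target 14.23 lb)
  SrO: 224.0·0.7004 = 156.9 lb (target 156.9 lb)
  SiO2: 201.9·0.3243 + 192.6·0.6425 + 248.5·0.9950 = 436.5 lb (target 436.4 lb)
The glass-mass cross-check: batch total minus LOI = 1000 lb (oxide target masses add up to 1000 lb; versus the stated basis of 1000 lb — deltas are rounding alone).
Total batch = Σ batch = 1128 lb; the LOI term Σ batch·LOI equals 128.4 lb; as yield: glass ÷ batch → 88.62%.

Batch per 1000 lb frit:
  ZrSiO4: 201.9 lb
  ZnO: 95.11 lb
  SrCO3: 224.0 lb
  Alumina hydrate: 166.3 lb
  Spodumene: 192.6 lb
  Quartz sand: 248.5 lb
Total batch = 1128 lb; LOI loss = 128.4 lb; yield = 88.62%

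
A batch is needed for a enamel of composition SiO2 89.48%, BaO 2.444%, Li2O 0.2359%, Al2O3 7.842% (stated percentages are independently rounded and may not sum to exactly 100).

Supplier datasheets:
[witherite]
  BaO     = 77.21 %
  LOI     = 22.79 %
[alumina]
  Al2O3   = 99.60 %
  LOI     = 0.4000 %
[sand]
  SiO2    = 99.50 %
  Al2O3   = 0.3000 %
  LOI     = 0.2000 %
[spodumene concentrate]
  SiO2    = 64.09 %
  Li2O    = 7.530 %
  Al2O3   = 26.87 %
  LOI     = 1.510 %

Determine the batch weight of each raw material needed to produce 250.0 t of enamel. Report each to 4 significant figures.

Batch per 250.0 t enamel:
  witherite: 7.913 t
  alumina: 16.91 t
  sand: 219.8 t
  spodumene concentrate: 7.832 t
Total batch = 252.5 t; LOI loss = 2.429 t; yield = 99.04%

All internal work maintains full float precision through the solve; working values are printed (rounded to 4 significant figures) across the worked steps — a single rounding yields every reported number. Derived quantities (the totals, the four compositions, glass mass, yield, LOI) are carried from the batch weights for 250.0 t of glass at full precision as written in question or answer.
Oxide mass targets, per 250.0 t enamel:
  SiO2: 89.48% × 250.0 = 223.7 t
  BaO: 2.444% × 250.0 = 6.110 t
  Li2O: 0.2359% × 250.0 = 0.5898 t
  Al2O3: 7.842% × 250.0 = 19.60 t
Checking each oxide sum from the weights as reported, per the basis as stated (summed amounts equal target values exact up to rounding of places):
  SiO2: 219.8·0.9950 + 7.832·0.6409 = 223.7 t (target 223.7 t)
  BaO: 7.913·0.7721 = 6.110 t (target 6.110 t)
  Li2O: 7.832·0.07530 = 0.5897 t (target 0.5898 t)
  Al2O3: 16.91·0.9960 + 219.8·0.003000 + 7.832·0.2687 = 19.61 t (target 19.60 t)
Glass mass check: net batch after ignition = 250.0 t (targets for the oxides total 250.0 t; with the basis standing at 250.0 t — differing by rounding only).
Summing the batch: Σ batch = 252.5 t; the LOI term Σ batch·LOI equals 2.429 t; glass ÷ batch gives a yield of 99.04%.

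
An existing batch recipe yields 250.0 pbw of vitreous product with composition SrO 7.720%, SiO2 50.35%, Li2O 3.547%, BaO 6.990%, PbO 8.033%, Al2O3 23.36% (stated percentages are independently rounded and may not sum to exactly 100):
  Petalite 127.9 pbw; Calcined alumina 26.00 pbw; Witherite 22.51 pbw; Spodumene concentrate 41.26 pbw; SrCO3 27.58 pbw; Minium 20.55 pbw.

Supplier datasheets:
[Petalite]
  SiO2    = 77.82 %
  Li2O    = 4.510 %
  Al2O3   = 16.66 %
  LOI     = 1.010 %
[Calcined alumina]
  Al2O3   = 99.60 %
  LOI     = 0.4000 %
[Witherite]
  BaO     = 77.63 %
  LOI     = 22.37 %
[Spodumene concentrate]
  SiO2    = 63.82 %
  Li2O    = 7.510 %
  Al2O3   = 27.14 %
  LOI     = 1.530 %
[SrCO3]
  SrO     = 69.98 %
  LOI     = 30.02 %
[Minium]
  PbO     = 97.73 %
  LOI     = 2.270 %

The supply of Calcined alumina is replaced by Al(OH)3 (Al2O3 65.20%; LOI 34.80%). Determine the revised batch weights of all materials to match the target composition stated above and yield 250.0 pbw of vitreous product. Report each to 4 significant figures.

Revised batch per 250.0 pbw vitreous product:
  Petalite: 127.9 pbw
  Al(OH)3: 39.71 pbw
  Witherite: 22.51 pbw
  Spodumene concentrate: 41.26 pbw
  SrCO3: 27.58 pbw
  Minium: 20.55 pbw
Total batch = 279.5 pbw; LOI loss = 29.52 pbw

Intermediates are displayed, rounded to four significant digits, on the page. All internal work holds full precision at each step; a single rounding completes every reported figure — the derived quantities are re-derived from the batch weights on 250.0 pbw of glass in full float precision (ignition loss, the yield, net glass mass, six oxide percentages, the totals), as quoted within problem or answer.
Target masses of each oxide per 250.0 pbw vitreous product:
  SrO: 7.720% × 250.0 = 19.30 pbw
  SiO2: 50.35% × 250.0 = 125.9 pbw
  Li2O: 3.547% × 250.0 = 8.868 pbw
  BaO: 6.990% × 250.0 = 17.48 pbw
  PbO: 8.033% × 250.0 = 20.08 pbw
  Al2O3: 23.36% × 250.0 = 58.40 pbw
Balance tally, oxide-wise, working from each reported weight, under the basis named above (target by target, the sums agree net of answer rounding effects):
  SrO: 27.58·0.6998 = 19.30 pbw (target 19.30 pbw)
  SiO2: 127.9·0.7782 + 41.26·0.6382 = 125.9 pbw (target 125.9 pbw)
  Li2O: 127.9·0.04510 + 41.26·0.07510 = 8.867 pbw (target 8.868 pbw)
  BaO: 22.51·0.7763 = 17.47 pbw (target 17.48 pbw)
  PbO: 20.55·0.9773 = 20.08 pbw (target 20.08 pbw)
  Al2O3: 127.9·0.1666 + 39.71·0.6520 + 41.26·0.2714 = 58.40 pbw (target 58.40 pbw)
Glass-mass sanity pass: batch total minus LOI = 250.0 pbw (oxide target masses add up to 250.0 pbw; stated basis 250.0 pbw — a pure rounding effect).
Summing the batch: Σ batch = 279.5 pbw; the LOI term Σ batch·LOI equals 29.52 pbw; as yield: glass ÷ batch → 89.44%.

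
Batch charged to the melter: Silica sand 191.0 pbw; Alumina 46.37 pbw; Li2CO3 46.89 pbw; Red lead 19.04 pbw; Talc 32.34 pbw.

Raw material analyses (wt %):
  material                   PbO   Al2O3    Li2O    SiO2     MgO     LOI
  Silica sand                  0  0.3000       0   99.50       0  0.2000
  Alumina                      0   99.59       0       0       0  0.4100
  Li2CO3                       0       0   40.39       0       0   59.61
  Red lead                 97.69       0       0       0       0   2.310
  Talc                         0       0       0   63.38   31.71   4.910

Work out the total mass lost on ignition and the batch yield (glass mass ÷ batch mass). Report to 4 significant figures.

The working math runs at exact precision from first step to last. Mid-chain values are printed rounded to four significant digits alongside each step. Each reported result is rounded just once — derived quantities (yield, glass mass, the totals, LOI, five oxide percentages) are recomputed using the weight values per 305.1 pbw of glass in full float precision as given in the problem or answer text.
Each material's LOI contribution:
  Silica sand: 191.0 × 0.002000 = 0.3820 pbw
  Alumina: 46.37 × 0.004100 = 0.1901 pbw
  Li2CO3: 46.89 × 0.5961 = 27.95 pbw
  Red lead: 19.04 × 0.02310 = 0.4398 pbw
  Talc: 32.34 × 0.04910 = 1.588 pbw
Total LOI = 30.55 pbw
Glass = batch − LOI = 335.6 − 30.55 = 305.1 pbw

LOI loss = 30.55 pbw; glass = 305.1 pbw; yield = 90.90%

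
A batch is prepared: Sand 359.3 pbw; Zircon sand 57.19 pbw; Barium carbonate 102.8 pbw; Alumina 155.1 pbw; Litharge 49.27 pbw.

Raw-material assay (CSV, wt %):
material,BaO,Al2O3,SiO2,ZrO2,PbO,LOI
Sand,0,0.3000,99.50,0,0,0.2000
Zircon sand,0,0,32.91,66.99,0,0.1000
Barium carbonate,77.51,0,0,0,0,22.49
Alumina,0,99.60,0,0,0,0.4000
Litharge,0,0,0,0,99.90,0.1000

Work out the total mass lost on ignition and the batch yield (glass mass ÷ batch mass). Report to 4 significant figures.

Mid-chain values are displayed rounded off to 4 significant figures as written; each numeric step runs at exact precision throughout — every reported value takes a single rounding. Derived quantities are carried using the weight values at 699.1 pbw of glass at exact precision (yield, ignition loss, totals, glass mass, the five compositions) as they appear in problem or answer.
Each material's LOI contribution:
  Sand: 359.3 × 0.002000 = 0.7186 pbw
  Zircon sand: 57.19 × 0.001000 = 0.05719 pbw
  Barium carbonate: 102.8 × 0.2249 = 23.12 pbw
  Alumina: 155.1 × 0.004000 = 0.6204 pbw
  Litharge: 49.27 × 0.001000 = 0.04927 pbw
Total LOI = 24.57 pbw
Glass = batch − LOI = 723.7 − 24.57 = 699.1 pbw

LOI loss = 24.57 pbw; glass = 699.1 pbw; yield = 96.61%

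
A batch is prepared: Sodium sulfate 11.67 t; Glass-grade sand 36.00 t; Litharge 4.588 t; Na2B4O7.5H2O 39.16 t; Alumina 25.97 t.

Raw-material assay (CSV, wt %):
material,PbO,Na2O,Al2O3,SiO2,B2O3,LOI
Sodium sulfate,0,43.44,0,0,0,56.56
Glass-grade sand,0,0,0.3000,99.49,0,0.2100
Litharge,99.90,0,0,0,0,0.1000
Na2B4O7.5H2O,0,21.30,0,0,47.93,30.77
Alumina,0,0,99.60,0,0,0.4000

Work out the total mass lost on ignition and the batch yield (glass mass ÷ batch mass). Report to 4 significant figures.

LOI loss = 18.83 t; glass = 98.55 t; yield = 83.96%

The intermediate values are shown rounded to 4 significant digits when written out — all internal work runs at full precision from first step to last; a single rounding produces each reported result; all derived quantities (the totals, five oxide percentages, the yield, LOI, glass mass) are carried at full precision using the weight values per 98.55 t of glass exactly as printed in problem or answer.
Loss on ignition, line by line:
  Sodium sulfate: 11.67 × 0.5656 = 6.601 t
  Glass-grade sand: 36.00 × 0.002100 = 0.07560 t
  Litharge: 4.588 × 0.001000 = 0.004588 t
  Na2B4O7.5H2O: 39.16 × 0.3077 = 12.05 t
  Alumina: 25.97 × 0.004000 = 0.1039 t
Total LOI = 18.83 t
Glass = batch − LOI = 117.4 − 18.83 = 98.55 t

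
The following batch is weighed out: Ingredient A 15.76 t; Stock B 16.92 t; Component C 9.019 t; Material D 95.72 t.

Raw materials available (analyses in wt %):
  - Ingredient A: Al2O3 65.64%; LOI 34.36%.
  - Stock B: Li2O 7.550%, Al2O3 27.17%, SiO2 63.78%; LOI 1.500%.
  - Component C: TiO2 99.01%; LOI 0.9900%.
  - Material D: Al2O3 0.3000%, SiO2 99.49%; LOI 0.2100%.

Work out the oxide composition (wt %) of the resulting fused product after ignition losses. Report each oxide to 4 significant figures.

Glass mass = 131.5 t (batch 137.4 − LOI 5.959).
Composition: Li2O 0.9717%, TiO2 6.793%, Al2O3 11.58%, SiO2 80.65%

The whole derivation keeps full float precision from first step to last — in-progress results are shown, rounded to 4 significant figures, in the printout — each reported value takes exactly one rounding. All derived quantities (net glass mass, the yield, the totals, four oxide percentages, LOI) are rebuilt from the weighed amounts for 131.5 t of glass at full float precision, exactly as printed in the problem or the answer.
Oxide-by-oxide delivered mass:
  Li2O: 16.92·0.07550 = 1.277 t
  TiO2: 9.019·0.9901 = 8.930 t
  Al2O3: 15.76·0.6564 + 16.92·0.2717 + 95.72·0.003000 = 15.23 t
  SiO2: 16.92·0.6378 + 95.72·0.9949 = 106.0 t
LOI: 15.76·0.3436 + 16.92·0.01500 + 9.019·0.009900 + 95.72·0.002100 = 5.959 t
Glass mass = batch − LOI = 137.4 − 5.959 = 131.5 t (the oxide masses sum to this)
wt % = 100 × oxide mass / glass mass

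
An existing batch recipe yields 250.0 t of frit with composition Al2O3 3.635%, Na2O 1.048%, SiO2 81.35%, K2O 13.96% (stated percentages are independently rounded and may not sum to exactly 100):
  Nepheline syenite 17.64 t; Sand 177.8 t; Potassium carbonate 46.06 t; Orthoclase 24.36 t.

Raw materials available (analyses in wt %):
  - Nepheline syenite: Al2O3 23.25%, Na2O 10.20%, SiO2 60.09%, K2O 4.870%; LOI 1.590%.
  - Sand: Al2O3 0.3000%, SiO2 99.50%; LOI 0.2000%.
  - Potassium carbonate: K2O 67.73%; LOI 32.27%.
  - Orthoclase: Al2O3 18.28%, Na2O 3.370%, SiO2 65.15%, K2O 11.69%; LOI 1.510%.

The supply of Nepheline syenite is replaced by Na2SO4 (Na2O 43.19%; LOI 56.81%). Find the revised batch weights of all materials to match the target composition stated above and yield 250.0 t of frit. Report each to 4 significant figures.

The intermediate values appear with 4-significant-digit rounding as written — all internal work holds full float precision at every stage — exactly one rounding is applied to every reported number — all derived quantities (LOI, yield, the four compositions, totals, glass mass) are carried starting from the weights for 250.0 t of glass at exact precision, as given in either problem or answer.
Target oxide masses per 250.0 t frit:
  Al2O3: 3.635% × 250.0 = 9.088 t
  Na2O: 1.048% × 250.0 = 2.620 t
  SiO2: 81.35% × 250.0 = 203.4 t
  K2O: 13.96% × 250.0 = 34.90 t
Oxide-by-oxide audit given the weights on record, against the basis in use (oxide sums agree with the targets net of answer rounding effects):
  Al2O3: 173.7·0.003000 + 46.86·0.1828 = 9.087 t (target 9.088 t)
  Na2O: 2.410·0.4319 + 46.86·0.03370 = 2.620 t (target 2.620 t)
  SiO2: 173.7·0.9950 + 46.86·0.6515 = 203.4 t (target 203.4 t)
  K2O: 43.44·0.6773 + 46.86·0.1169 = 34.90 t (target 34.90 t)
Mass balance on the glass: total batch − LOI = 250.0 t (summing oxide targets gives 250.0 t; stated basis 250.0 t — a pure rounding effect).
Summing the batch: Σ batch = 266.4 t; Σ batch·LOI gives LOI loss = 16.44 t; glass ÷ batch gives a yield of 93.83%.

Revised batch per 250.0 t frit:
  Na2SO4: 2.410 t
  Sand: 173.7 t
  Potassium carbonate: 43.44 t
  Orthoclase: 46.86 t
Total batch = 266.4 t; LOI loss = 16.44 t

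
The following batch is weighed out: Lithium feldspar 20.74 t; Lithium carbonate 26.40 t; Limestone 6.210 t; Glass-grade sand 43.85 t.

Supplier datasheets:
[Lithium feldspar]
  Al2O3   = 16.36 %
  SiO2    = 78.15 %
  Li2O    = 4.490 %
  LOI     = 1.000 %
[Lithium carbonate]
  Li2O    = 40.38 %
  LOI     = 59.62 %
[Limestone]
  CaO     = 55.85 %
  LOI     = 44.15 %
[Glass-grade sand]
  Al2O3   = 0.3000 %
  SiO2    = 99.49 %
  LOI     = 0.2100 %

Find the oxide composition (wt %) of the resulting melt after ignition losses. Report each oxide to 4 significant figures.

Glass mass = 78.42 t (batch 97.20 − LOI 18.78).
Composition: Al2O3 4.495%, SiO2 76.30%, CaO 4.423%, Li2O 14.78%

Intermediates are displayed rounded to 4 significant digits at each printed step; exact precision is kept from start to finish. Exactly one rounding goes into every reported number. All derived quantities, which include ignition loss, net glass mass, the yield, four oxide percentages, the totals, are re-derived at exact precision, exactly as printed in question or answer, from the batch weights for 78.42 t of glass.
What the batch supplies per oxide:
  Al2O3: 20.74·0.1636 + 43.85·0.003000 = 3.525 t
  SiO2: 20.74·0.7815 + 43.85·0.9949 = 59.83 t
  CaO: 6.210·0.5585 = 3.468 t
  Li2O: 20.74·0.04490 + 26.40·0.4038 = 11.59 t
LOI: 20.74·0.01000 + 26.40·0.5962 + 6.210·0.4415 + 43.85·0.002100 = 18.78 t
Glass mass = batch − LOI = 97.20 − 18.78 = 78.42 t (equal to the oxide-mass sum)
percent share: oxide ÷ glass, ×100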